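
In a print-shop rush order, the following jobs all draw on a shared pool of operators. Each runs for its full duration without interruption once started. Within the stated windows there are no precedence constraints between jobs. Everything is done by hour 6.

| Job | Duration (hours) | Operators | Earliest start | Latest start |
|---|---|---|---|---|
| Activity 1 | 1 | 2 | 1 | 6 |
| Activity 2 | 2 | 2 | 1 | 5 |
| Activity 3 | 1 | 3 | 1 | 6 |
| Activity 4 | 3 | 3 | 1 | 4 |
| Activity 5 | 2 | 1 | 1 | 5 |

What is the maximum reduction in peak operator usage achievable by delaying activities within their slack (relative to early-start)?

Early-start peak: h1:11  h2:6  h3:3  h4:0  h5:0  h6:0 ⇒ 11.
Leveled (Activity 1@1, Activity 2@1, Activity 3@3, Activity 4@4, Activity 5@2): h1:4  h2:3  h3:4  h4:3  h5:3  h6:3 ⇒ 4.
Reduction 11 − 4 = 7.

7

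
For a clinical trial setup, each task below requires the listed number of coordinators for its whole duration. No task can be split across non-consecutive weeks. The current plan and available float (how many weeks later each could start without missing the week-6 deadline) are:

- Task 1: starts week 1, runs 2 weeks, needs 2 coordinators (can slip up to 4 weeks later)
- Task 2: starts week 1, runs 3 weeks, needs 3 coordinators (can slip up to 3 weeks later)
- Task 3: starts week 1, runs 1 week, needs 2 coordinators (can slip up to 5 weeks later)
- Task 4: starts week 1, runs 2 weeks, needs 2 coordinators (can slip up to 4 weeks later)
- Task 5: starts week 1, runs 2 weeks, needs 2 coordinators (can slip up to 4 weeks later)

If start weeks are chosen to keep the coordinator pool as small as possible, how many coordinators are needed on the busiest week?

5

Early-start (Task 1@1, Task 2@1, Task 3@1, Task 4@1, Task 5@1) gives peak 11: w1:11  w2:9  w3:3  w4:0  w5:0  w6:0.
Shift Task 3→3, Task 4→4, Task 5→4.
Schedule Task 1@1, Task 2@1, Task 3@3, Task 4@4, Task 5@4: w1:5  w2:5  w3:5  w4:4  w5:4  w6:0 — peak 5.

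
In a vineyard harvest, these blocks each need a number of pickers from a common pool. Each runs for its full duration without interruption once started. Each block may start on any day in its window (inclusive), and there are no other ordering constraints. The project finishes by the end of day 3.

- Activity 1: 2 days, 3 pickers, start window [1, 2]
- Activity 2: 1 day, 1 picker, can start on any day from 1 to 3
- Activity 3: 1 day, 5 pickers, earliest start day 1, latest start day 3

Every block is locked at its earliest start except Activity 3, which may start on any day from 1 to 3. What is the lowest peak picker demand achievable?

Activity 3@1: d1:9  d2:3  d3:0 → peak 9
Activity 3@2: d1:4  d2:8  d3:0 → peak 8
Activity 3@3: d1:4  d2:3  d3:5 → peak 5
Best is Activity 3@3, peak 5.

5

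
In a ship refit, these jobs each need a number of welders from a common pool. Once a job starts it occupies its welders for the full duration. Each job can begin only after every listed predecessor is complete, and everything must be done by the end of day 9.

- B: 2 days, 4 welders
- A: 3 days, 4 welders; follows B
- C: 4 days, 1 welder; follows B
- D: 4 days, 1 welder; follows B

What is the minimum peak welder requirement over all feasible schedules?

4

Early-start (B@1, A@3, C@3, D@3) gives peak 6: d1:4  d2:4  d3:6  d4:6  d5:6  d6:2  d7:0  d8:0  d9:0.
Shift C→6, D→6.
Schedule B@1, A@3, C@6, D@6: d1:4  d2:4  d3:4  d4:4  d5:4  d6:2  d7:2  d8:2  d9:2 — peak 4.
Total welder-days = 28 over 9 days ⇒ peak ≥ ⌈28/9⌉ = 4, so 4 is optimal.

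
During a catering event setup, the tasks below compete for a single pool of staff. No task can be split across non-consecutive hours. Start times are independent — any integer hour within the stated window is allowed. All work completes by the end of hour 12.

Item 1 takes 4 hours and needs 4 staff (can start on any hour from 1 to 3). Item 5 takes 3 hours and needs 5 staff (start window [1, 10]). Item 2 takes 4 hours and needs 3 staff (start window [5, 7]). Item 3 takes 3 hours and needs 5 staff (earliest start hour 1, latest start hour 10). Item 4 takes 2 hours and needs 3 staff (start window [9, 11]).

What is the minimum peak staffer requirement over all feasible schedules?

Early-start (Item 1@1, Item 5@1, Item 2@5, Item 3@1, Item 4@9) gives peak 14: h1:14  h2:14  h3:14  h4:4  h5:3  h6:3  h7:3  h8:3  h9:3  h10:3  h11:0  h12:0.
Shift Item 5→5, Item 3→8.
Schedule Item 1@1, Item 5@5, Item 2@5, Item 3@8, Item 4@9: h1:4  h2:4  h3:4  h4:4  h5:8  h6:8  h7:8  h8:8  h9:8  h10:8  h11:0  h12:0 — peak 8.

8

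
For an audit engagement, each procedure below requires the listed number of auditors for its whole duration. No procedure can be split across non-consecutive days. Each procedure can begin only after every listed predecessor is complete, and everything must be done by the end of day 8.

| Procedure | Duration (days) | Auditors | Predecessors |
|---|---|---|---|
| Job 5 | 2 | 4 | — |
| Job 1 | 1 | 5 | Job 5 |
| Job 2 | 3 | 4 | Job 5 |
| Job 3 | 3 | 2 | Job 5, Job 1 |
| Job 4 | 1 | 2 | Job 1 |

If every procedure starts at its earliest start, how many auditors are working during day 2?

At early start, day 2 has: Job 5.
Demand: 4 = 4.

4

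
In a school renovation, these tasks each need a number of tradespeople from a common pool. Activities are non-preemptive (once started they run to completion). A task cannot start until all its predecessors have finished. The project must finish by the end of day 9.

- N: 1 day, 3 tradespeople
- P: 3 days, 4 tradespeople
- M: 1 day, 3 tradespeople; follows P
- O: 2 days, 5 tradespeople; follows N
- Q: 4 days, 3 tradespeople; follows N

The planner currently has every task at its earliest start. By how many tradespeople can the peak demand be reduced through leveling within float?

5

Early-start peak: d1:7  d2:12  d3:12  d4:6  d5:3  d6:0  d7:0  d8:0  d9:0 ⇒ 12.
Leveled (N@1, P@1, M@4, O@6, Q@2): d1:7  d2:7  d3:7  d4:6  d5:3  d6:5  d7:5  d8:0  d9:0 ⇒ 7.
Reduction 12 − 7 = 5.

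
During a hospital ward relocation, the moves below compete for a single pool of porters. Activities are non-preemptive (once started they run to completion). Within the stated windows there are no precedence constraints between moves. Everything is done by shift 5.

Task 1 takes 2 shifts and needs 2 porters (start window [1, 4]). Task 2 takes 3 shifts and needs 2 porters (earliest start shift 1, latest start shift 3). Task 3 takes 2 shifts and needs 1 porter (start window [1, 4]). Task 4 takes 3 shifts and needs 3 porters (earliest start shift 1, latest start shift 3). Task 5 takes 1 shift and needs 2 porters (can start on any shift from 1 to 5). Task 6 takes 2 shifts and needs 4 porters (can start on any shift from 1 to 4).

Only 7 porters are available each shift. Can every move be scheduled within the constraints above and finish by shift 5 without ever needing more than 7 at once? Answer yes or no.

Schedule Task 1@1, Task 2@1, Task 3@1, Task 4@3, Task 5@1, Task 6@4: s1:7  s2:5  s3:5  s4:7  s5:7 — peak 7 ≤ 7.

yes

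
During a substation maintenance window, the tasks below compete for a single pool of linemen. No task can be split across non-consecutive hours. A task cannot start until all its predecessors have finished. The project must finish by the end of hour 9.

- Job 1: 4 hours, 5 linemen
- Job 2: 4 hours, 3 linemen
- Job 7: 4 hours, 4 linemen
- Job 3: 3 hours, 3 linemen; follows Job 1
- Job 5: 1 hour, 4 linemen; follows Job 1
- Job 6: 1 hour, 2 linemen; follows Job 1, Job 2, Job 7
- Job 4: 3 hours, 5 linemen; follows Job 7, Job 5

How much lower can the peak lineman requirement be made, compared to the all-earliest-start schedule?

1

Early-start peak: h1:12  h2:12  h3:12  h4:12  h5:9  h6:8  h7:8  h8:5  h9:0 ⇒ 12.
Leveled (Job 1@1, Job 2@5, Job 7@1, Job 3@5, Job 5@5, Job 6@9, Job 4@6): h1:9  h2:9  h3:9  h4:9  h5:10  h6:11  h7:11  h8:8  h9:2 ⇒ 11.
Reduction 12 − 11 = 1.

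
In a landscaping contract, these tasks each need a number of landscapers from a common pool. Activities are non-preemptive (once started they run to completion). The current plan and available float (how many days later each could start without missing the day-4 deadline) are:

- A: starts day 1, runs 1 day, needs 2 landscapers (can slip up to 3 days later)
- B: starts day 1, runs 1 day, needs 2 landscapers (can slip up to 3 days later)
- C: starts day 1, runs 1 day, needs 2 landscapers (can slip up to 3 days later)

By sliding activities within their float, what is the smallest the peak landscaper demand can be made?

2

Early-start (A@1, B@1, C@1) gives peak 6: d1:6  d2:0  d3:0  d4:0.
Shift B→2, C→3.
Schedule A@1, B@2, C@3: d1:2  d2:2  d3:2  d4:0 — peak 2.
Total landscaper-days = 6 over 4 days ⇒ peak ≥ ⌈6/4⌉ = 2, so 2 is optimal.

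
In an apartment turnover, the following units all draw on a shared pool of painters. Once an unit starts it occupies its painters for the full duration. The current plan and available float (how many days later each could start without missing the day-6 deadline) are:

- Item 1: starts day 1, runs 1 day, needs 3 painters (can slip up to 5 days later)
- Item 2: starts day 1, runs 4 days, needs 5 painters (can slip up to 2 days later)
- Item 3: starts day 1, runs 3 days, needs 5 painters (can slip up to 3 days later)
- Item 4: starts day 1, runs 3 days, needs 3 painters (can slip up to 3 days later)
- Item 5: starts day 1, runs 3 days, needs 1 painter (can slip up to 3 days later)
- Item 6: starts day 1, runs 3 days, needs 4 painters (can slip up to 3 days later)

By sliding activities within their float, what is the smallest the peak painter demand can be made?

12

Early-start (Item 1@1, Item 2@1, Item 3@1, Item 4@1, Item 5@1, Item 6@1) gives peak 21: d1:21  d2:18  d3:18  d4:5  d5:0  d6:0.
Shift Item 2→2, Item 4→4, Item 6→4.
Schedule Item 1@1, Item 2@2, Item 3@1, Item 4@4, Item 5@1, Item 6@4: d1:9  d2:11  d3:11  d4:12  d5:12  d6:7 — peak 12.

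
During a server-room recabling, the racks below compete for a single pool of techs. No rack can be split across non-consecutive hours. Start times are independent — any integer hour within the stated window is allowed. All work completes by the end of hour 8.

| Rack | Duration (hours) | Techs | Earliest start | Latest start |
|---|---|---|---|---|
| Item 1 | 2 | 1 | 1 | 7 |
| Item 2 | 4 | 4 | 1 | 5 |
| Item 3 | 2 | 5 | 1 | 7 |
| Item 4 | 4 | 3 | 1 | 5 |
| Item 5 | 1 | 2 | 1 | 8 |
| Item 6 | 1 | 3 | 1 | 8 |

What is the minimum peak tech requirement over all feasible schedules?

Early-start (Item 1@1, Item 2@1, Item 3@1, Item 4@1, Item 5@1, Item 6@1) gives peak 18: h1:18  h2:13  h3:7  h4:7  h5:0  h6:0  h7:0  h8:0.
Shift Item 3→7, Item 4→3, Item 6→5.
Schedule Item 1@1, Item 2@1, Item 3@7, Item 4@3, Item 5@1, Item 6@5: h1:7  h2:5  h3:7  h4:7  h5:6  h6:3  h7:5  h8:5 — peak 7.

7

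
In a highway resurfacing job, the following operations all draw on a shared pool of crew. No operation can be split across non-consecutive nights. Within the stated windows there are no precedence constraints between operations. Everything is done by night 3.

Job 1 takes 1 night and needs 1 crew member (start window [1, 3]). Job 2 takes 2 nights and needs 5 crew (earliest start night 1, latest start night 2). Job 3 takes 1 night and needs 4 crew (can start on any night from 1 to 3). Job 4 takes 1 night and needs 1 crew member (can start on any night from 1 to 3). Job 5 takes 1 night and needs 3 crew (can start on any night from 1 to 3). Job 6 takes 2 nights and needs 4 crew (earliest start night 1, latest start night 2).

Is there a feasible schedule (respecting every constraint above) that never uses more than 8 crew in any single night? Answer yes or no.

no

Total crew member-nights = 27; over 3 nights the average is 27/3 > 8, so some night must exceed 8.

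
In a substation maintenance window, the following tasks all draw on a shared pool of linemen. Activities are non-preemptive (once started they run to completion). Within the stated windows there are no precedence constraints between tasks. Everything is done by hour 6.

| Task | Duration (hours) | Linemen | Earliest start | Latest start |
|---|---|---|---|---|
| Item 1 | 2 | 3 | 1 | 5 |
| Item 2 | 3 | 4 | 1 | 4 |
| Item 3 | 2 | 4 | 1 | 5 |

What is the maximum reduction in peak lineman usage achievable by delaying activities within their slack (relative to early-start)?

4

Early-start peak: h1:11  h2:11  h3:4  h4:0  h5:0  h6:0 ⇒ 11.
Leveled (Item 1@1, Item 2@1, Item 3@4): h1:7  h2:7  h3:4  h4:4  h5:4  h6:0 ⇒ 7.
Reduction 11 − 7 = 4.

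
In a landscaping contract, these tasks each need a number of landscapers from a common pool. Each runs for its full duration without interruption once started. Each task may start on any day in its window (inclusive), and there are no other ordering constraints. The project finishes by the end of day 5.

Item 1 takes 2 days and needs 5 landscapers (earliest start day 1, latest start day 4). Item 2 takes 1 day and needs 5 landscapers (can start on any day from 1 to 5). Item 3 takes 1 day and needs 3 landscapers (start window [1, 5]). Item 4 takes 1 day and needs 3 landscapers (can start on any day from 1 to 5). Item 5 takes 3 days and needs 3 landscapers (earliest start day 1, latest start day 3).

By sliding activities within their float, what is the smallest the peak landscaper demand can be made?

Early-start (Item 1@1, Item 2@1, Item 3@1, Item 4@1, Item 5@1) gives peak 19: d1:19  d2:8  d3:3  d4:0  d5:0.
Shift Item 2→3, Item 4→2, Item 5→3.
Schedule Item 1@1, Item 2@3, Item 3@1, Item 4@2, Item 5@3: d1:8  d2:8  d3:8  d4:3  d5:3 — peak 8.

8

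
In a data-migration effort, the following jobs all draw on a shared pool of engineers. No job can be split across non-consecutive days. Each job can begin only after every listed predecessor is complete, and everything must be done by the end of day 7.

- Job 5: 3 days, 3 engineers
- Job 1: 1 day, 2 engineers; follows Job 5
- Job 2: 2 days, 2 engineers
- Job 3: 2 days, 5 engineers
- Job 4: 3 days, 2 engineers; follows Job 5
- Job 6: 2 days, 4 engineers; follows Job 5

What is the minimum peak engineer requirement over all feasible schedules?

Early-start (Job 5@1, Job 1@4, Job 2@1, Job 3@1, Job 4@4, Job 6@4) gives peak 10: d1:10  d2:10  d3:3  d4:8  d5:6  d6:2  d7:0.
Shift Job 3→4, Job 4→5, Job 6→6.
Schedule Job 5@1, Job 1@4, Job 2@1, Job 3@4, Job 4@5, Job 6@6: d1:5  d2:5  d3:3  d4:7  d5:7  d6:6  d7:6 — peak 7.

7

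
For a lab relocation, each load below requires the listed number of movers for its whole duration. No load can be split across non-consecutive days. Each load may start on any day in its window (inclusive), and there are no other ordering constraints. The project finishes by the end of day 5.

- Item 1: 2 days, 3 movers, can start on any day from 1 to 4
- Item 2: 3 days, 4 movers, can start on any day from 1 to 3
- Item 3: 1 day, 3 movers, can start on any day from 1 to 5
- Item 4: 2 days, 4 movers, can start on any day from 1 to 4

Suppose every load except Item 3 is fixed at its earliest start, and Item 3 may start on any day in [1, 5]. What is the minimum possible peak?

Item 3@1: d1:14  d2:11  d3:4  d4:0  d5:0 → peak 14
Item 3@2: d1:11  d2:14  d3:4  d4:0  d5:0 → peak 14
Item 3@3: d1:11  d2:11  d3:7  d4:0  d5:0 → peak 11
Item 3@4: d1:11  d2:11  d3:4  d4:3  d5:0 → peak 11
Item 3@5: d1:11  d2:11  d3:4  d4:0  d5:3 → peak 11
Best is Item 3@3, peak 11.

11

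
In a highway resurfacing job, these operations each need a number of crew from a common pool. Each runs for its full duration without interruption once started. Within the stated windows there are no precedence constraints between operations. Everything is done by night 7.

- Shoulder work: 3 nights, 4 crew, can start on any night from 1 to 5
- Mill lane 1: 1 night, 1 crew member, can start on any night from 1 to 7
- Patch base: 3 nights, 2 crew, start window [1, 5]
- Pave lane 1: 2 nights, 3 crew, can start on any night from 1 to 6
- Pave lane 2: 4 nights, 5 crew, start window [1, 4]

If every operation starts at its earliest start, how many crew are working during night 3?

11

At early start, night 3 has: Shoulder work, Patch base, Pave lane 2.
Demand: 4 + 2 + 5 = 11.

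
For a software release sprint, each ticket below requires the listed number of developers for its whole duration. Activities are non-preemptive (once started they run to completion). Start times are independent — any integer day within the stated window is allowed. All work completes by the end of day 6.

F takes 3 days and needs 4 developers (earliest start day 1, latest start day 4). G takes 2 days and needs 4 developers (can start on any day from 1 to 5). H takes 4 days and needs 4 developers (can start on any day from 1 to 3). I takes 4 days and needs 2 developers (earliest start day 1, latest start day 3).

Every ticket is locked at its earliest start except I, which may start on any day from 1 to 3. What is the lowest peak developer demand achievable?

I@1: d1:14  d2:14  d3:10  d4:6  d5:0  d6:0 → peak 14
I@2: d1:12  d2:14  d3:10  d4:6  d5:2  d6:0 → peak 14
I@3: d1:12  d2:12  d3:10  d4:6  d5:2  d6:2 → peak 12
Best is I@3, peak 12.

12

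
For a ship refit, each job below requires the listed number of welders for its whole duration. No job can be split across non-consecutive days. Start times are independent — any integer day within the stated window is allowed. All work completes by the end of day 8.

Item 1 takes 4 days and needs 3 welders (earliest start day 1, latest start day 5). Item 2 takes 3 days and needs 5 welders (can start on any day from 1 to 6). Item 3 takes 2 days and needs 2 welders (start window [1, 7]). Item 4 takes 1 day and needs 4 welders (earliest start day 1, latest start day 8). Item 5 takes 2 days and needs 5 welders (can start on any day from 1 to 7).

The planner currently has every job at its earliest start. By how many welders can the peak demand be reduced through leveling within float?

11

Early-start peak: d1:19  d2:15  d3:8  d4:3  d5:0  d6:0  d7:0  d8:0 ⇒ 19.
Leveled (Item 1@1, Item 2@1, Item 3@4, Item 4@5, Item 5@6): d1:8  d2:8  d3:8  d4:5  d5:6  d6:5  d7:5  d8:0 ⇒ 8.
Reduction 19 − 8 = 11.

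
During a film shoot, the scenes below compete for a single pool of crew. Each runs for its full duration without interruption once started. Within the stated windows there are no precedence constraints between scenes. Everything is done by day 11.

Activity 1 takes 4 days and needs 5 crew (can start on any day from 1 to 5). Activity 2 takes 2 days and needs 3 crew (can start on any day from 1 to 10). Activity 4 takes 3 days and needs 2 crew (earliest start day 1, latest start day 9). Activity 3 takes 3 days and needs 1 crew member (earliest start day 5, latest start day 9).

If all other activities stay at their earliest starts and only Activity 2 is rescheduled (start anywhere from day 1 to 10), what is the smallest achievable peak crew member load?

Activity 2@1: d1:10  d2:10  d3:7  d4:5  d5:1  d6:1  d7:1  d8:0  d9:0  d10:0  d11:0 → peak 10
Activity 2@2: d1:7  d2:10  d3:10  d4:5  d5:1  d6:1  d7:1  d8:0  d9:0  d10:0  d11:0 → peak 10
Activity 2@3: d1:7  d2:7  d3:10  d4:8  d5:1  d6:1  d7:1  d8:0  d9:0  d10:0  d11:0 → peak 10
Activity 2@4: d1:7  d2:7  d3:7  d4:8  d5:4  d6:1  d7:1  d8:0  d9:0  d10:0  d11:0 → peak 8
Activity 2@5: d1:7  d2:7  d3:7  d4:5  d5:4  d6:4  d7:1  d8:0  d9:0  d10:0  d11:0 → peak 7
Activity 2@6: d1:7  d2:7  d3:7  d4:5  d5:1  d6:4  d7:4  d8:0  d9:0  d10:0  d11:0 → peak 7
Activity 2@7: d1:7  d2:7  d3:7  d4:5  d5:1  d6:1  d7:4  d8:3  d9:0  d10:0  d11:0 → peak 7
Activity 2@8: d1:7  d2:7  d3:7  d4:5  d5:1  d6:1  d7:1  d8:3  d9:3  d10:0  d11:0 → peak 7
Activity 2@9: d1:7  d2:7  d3:7  d4:5  d5:1  d6:1  d7:1  d8:0  d9:3  d10:3  d11:0 → peak 7
Activity 2@10: d1:7  d2:7  d3:7  d4:5  d5:1  d6:1  d7:1  d8:0  d9:0  d10:3  d11:3 → peak 7
Best is Activity 2@5, peak 7.

7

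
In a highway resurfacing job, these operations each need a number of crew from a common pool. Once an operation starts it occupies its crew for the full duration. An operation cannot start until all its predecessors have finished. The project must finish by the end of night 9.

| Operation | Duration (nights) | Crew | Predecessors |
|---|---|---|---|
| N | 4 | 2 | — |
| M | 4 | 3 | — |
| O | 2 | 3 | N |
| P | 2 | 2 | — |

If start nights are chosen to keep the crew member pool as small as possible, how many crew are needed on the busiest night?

5

Early-start (N@1, M@1, O@5, P@1) gives peak 7: n1:7  n2:7  n3:5  n4:5  n5:3  n6:3  n7:0  n8:0  n9:0.
Shift P→5.
Schedule N@1, M@1, O@5, P@5: n1:5  n2:5  n3:5  n4:5  n5:5  n6:5  n7:0  n8:0  n9:0 — peak 5.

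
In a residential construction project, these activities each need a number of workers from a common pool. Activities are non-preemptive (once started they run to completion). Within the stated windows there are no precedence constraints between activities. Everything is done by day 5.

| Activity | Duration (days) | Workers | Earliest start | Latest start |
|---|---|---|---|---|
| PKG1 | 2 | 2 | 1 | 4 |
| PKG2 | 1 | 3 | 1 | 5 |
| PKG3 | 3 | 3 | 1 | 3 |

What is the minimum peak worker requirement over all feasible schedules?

Early-start (PKG1@1, PKG2@1, PKG3@1) gives peak 8: d1:8  d2:5  d3:3  d4:0  d5:0.
Shift PKG3→2.
Schedule PKG1@1, PKG2@1, PKG3@2: d1:5  d2:5  d3:3  d4:3  d5:0 — peak 5.

5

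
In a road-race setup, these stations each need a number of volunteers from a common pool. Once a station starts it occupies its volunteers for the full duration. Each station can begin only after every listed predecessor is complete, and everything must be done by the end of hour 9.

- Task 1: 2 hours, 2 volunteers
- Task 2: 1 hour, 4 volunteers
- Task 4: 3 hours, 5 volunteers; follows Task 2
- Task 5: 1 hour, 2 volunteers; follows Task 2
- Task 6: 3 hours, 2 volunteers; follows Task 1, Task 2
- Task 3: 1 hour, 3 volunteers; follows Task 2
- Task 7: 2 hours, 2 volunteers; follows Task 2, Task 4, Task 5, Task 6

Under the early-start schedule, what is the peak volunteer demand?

12

Early-start schedule: Task 1@1, Task 2@1, Task 4@2, Task 5@2, Task 6@3, Task 3@2, Task 7@6.
Load per hour: hour 1: 6, hour 2: 12, hour 3: 7, hour 4: 7, hour 5: 2, hour 6: 2, hour 7: 2, hour 8: 0, hour 9: 0.
Peak is 12.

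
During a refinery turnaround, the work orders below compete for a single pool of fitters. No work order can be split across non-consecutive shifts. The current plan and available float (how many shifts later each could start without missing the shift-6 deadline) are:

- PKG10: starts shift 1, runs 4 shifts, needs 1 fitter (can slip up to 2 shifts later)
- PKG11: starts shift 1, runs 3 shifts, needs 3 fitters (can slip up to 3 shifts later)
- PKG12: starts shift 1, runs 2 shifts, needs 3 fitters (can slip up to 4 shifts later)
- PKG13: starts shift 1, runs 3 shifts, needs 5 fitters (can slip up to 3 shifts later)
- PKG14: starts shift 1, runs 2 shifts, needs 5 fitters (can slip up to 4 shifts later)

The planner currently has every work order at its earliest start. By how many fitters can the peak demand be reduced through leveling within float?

8

Early-start peak: s1:17  s2:17  s3:9  s4:1  s5:0  s6:0 ⇒ 17.
Leveled (PKG10@1, PKG11@1, PKG12@3, PKG13@4, PKG14@1): s1:9  s2:9  s3:7  s4:9  s5:5  s6:5 ⇒ 9.
Reduction 17 − 9 = 8.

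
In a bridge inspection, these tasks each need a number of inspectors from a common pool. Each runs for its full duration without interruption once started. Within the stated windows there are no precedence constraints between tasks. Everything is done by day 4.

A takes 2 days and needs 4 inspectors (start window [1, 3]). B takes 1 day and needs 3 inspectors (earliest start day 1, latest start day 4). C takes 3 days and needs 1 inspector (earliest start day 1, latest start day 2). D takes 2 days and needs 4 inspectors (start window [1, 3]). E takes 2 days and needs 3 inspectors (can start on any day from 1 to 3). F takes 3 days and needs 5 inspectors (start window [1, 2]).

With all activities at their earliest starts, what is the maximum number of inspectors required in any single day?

20

Early-start schedule: A@1, B@1, C@1, D@1, E@1, F@1.
Load per day: day 1: 20, day 2: 17, day 3: 6, day 4: 0.
Peak is 20.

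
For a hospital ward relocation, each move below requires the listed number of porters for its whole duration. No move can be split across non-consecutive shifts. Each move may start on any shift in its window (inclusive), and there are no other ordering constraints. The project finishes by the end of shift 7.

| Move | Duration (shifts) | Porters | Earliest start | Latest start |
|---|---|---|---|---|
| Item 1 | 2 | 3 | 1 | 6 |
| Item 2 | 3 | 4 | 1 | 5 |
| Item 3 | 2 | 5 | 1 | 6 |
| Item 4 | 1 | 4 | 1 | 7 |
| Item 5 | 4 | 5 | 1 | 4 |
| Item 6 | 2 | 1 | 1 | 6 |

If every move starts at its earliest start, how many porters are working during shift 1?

22

At early start, shift 1 has: Item 1, Item 2, Item 3, Item 4, Item 5, Item 6.
Demand: 3 + 4 + 5 + 4 + 5 + 1 = 22.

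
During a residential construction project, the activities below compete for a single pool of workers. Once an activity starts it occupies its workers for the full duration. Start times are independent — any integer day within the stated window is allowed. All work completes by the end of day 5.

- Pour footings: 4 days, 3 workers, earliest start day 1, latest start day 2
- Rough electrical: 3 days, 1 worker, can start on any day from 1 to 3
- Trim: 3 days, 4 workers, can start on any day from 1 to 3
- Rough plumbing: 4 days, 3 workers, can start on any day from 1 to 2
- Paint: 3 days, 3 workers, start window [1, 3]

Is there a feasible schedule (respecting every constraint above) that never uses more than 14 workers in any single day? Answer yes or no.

Schedule Pour footings@1, Rough electrical@1, Trim@1, Rough plumbing@1, Paint@1: d1:14  d2:14  d3:14  d4:6  d5:0 — peak 14 ≤ 14.

yes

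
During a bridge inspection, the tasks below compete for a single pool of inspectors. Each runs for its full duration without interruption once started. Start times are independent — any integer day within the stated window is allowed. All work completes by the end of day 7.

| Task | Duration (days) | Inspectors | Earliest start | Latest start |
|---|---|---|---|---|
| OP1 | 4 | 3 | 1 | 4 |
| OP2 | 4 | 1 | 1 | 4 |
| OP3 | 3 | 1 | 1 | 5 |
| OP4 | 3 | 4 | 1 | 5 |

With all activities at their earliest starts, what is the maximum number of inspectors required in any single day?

Early-start schedule: OP1@1, OP2@1, OP3@1, OP4@1.
Load per day: day 1: 9, day 2: 9, day 3: 9, day 4: 4, day 5: 0, day 6: 0, day 7: 0.
Peak is 9.

9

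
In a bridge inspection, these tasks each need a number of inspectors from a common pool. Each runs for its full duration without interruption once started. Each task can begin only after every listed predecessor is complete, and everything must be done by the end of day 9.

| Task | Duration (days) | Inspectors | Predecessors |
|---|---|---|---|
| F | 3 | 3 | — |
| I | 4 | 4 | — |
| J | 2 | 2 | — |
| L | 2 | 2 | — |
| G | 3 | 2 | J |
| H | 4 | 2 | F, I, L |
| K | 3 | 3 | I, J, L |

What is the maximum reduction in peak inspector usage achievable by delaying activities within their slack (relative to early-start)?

Early-start peak: d1:11  d2:11  d3:9  d4:6  d5:7  d6:5  d7:5  d8:2  d9:0 ⇒ 11.
Leveled (F@1, I@1, J@5, L@4, G@7, H@6, K@7): d1:7  d2:7  d3:7  d4:6  d5:4  d6:4  d7:7  d8:7  d9:7 ⇒ 7.
Reduction 11 − 7 = 4.

4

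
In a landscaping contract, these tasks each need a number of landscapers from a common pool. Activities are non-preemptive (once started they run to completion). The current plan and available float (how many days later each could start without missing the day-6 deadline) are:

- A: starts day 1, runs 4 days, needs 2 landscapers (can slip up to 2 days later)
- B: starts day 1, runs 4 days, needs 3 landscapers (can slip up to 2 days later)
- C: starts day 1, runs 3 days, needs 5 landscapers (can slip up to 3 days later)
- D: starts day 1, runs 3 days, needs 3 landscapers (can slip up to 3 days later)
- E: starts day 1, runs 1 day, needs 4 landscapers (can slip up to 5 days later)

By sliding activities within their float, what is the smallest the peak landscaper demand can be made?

Early-start (A@1, B@1, C@1, D@1, E@1) gives peak 17: d1:17  d2:13  d3:13  d4:5  d5:0  d6:0.
Shift D→4, E→5.
Schedule A@1, B@1, C@1, D@4, E@5: d1:10  d2:10  d3:10  d4:8  d5:7  d6:3 — peak 10.

10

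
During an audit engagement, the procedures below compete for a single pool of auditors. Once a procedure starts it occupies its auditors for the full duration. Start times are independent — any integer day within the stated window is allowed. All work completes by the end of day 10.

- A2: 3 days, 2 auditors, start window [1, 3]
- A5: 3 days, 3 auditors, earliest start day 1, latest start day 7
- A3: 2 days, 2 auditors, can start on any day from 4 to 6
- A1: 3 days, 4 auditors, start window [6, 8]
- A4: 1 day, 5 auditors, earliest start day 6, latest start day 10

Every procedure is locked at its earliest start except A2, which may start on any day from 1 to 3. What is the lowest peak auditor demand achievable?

9

A2@1: d1:5  d2:5  d3:5  d4:2  d5:2  d6:9  d7:4  d8:4  d9:0  d10:0 → peak 9
A2@2: d1:3  d2:5  d3:5  d4:4  d5:2  d6:9  d7:4  d8:4  d9:0  d10:0 → peak 9
A2@3: d1:3  d2:3  d3:5  d4:4  d5:4  d6:9  d7:4  d8:4  d9:0  d10:0 → peak 9
Best is A2@1, peak 9.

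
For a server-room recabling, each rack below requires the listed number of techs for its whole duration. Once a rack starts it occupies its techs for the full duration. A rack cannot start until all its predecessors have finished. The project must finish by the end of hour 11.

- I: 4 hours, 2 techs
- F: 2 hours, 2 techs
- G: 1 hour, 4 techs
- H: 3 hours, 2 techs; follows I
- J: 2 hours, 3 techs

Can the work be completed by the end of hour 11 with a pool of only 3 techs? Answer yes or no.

no

The minimum achievable peak is 4; 3 < 4, so no feasible schedule stays within the cap.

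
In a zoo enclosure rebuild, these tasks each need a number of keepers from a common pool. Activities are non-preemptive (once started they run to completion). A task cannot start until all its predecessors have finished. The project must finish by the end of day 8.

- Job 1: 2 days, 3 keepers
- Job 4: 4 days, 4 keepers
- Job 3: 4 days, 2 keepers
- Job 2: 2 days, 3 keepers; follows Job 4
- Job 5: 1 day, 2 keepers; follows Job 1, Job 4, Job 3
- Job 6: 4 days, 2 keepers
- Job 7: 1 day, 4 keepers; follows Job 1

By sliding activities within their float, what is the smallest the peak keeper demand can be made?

Early-start (Job 1@1, Job 4@1, Job 3@1, Job 2@5, Job 5@5, Job 6@1, Job 7@3) gives peak 12: d1:11  d2:11  d3:12  d4:8  d5:5  d6:3  d7:0  d8:0.
Shift Job 3→3, Job 5→7, Job 6→5, Job 7→8.
Schedule Job 1@1, Job 4@1, Job 3@3, Job 2@5, Job 5@7, Job 6@5, Job 7@8: d1:7  d2:7  d3:6  d4:6  d5:7  d6:7  d7:4  d8:6 — peak 7.
Total keeper-days = 50 over 8 days ⇒ peak ≥ ⌈50/8⌉ = 7, so 7 is optimal.

7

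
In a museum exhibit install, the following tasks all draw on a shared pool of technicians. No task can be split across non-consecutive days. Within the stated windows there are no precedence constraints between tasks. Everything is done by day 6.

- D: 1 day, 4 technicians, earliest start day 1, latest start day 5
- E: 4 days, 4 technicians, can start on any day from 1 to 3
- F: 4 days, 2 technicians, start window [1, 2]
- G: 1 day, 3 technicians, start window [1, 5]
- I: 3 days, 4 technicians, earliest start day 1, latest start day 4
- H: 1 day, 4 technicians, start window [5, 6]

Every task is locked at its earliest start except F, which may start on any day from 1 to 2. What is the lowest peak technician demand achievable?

F@1: d1:17  d2:10  d3:10  d4:6  d5:4  d6:0 → peak 17
F@2: d1:15  d2:10  d3:10  d4:6  d5:6  d6:0 → peak 15
Best is F@2, peak 15.

15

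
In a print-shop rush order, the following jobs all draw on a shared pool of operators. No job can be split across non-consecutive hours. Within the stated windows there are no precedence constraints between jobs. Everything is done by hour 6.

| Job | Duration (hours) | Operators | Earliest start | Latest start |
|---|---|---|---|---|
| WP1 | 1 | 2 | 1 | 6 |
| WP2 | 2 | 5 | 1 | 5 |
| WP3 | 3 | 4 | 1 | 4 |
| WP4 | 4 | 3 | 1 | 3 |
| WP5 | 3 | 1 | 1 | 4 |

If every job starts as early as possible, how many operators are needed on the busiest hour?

Early-start schedule: WP1@1, WP2@1, WP3@1, WP4@1, WP5@1.
Load per hour: hour 1: 15, hour 2: 13, hour 3: 8, hour 4: 3, hour 5: 0, hour 6: 0.
Peak is 15.

15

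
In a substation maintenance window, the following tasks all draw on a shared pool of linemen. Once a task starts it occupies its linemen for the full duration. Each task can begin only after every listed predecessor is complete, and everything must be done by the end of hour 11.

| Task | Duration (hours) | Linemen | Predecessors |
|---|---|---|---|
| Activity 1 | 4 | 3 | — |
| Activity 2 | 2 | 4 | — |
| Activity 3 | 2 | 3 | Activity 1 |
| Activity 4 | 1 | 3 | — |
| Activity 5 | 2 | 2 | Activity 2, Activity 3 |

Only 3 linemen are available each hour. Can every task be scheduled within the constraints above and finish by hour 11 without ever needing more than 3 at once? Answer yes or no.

no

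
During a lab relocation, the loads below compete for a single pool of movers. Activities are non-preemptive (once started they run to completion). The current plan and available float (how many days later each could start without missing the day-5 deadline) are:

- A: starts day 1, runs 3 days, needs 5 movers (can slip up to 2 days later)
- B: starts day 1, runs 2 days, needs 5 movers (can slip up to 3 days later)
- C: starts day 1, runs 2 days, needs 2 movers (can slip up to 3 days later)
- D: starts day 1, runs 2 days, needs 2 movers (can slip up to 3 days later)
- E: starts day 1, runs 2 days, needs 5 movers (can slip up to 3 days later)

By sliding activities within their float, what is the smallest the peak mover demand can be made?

10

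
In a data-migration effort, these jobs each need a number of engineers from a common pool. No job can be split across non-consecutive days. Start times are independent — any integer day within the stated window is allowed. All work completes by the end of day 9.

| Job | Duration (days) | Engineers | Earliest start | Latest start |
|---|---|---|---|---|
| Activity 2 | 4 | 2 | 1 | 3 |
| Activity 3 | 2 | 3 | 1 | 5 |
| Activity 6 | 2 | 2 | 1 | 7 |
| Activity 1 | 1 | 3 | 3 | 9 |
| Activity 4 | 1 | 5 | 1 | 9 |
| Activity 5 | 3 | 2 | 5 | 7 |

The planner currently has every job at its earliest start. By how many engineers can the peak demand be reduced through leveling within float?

7

Early-start peak: d1:12  d2:7  d3:5  d4:2  d5:2  d6:2  d7:2  d8:0  d9:0 ⇒ 12.
Leveled (Activity 2@1, Activity 3@1, Activity 6@3, Activity 1@5, Activity 4@6, Activity 5@7): d1:5  d2:5  d3:4  d4:4  d5:3  d6:5  d7:2  d8:2  d9:2 ⇒ 5.
Reduction 12 − 5 = 7.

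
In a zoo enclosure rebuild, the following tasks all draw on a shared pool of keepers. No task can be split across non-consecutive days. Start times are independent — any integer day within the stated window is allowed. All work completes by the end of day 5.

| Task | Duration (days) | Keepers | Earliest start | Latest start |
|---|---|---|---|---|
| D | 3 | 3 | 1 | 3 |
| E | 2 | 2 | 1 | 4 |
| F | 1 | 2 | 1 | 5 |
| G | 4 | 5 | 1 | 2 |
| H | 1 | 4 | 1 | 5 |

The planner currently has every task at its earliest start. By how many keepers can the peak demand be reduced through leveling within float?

8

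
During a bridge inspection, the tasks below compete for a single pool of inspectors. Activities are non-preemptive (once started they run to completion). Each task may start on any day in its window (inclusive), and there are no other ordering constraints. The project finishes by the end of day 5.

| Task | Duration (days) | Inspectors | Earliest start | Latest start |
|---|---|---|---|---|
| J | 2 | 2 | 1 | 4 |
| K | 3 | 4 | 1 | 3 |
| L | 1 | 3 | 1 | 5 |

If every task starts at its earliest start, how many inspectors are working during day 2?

At early start, day 2 has: J, K.
Demand: 2 + 4 = 6.

6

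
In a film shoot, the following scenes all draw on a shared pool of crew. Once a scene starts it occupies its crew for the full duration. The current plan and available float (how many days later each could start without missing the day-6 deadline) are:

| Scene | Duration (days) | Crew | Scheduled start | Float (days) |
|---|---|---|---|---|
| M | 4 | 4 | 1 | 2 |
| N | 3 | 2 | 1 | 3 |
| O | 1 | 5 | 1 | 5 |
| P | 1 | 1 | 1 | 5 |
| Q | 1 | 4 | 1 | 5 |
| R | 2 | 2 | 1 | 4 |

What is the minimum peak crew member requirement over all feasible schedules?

6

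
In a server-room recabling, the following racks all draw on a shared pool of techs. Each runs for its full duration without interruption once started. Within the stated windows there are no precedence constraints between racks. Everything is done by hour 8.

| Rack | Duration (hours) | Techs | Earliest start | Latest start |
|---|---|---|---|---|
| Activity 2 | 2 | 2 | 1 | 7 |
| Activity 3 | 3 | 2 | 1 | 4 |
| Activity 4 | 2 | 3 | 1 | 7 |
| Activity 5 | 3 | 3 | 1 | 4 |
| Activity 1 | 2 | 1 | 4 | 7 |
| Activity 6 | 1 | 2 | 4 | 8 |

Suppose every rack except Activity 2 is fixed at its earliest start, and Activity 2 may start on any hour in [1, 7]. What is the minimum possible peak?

Activity 2@1: h1:10  h2:10  h3:5  h4:3  h5:1  h6:0  h7:0  h8:0 → peak 10
Activity 2@2: h1:8  h2:10  h3:7  h4:3  h5:1  h6:0  h7:0  h8:0 → peak 10
Activity 2@3: h1:8  h2:8  h3:7  h4:5  h5:1  h6:0  h7:0  h8:0 → peak 8
Activity 2@4: h1:8  h2:8  h3:5  h4:5  h5:3  h6:0  h7:0  h8:0 → peak 8
Activity 2@5: h1:8  h2:8  h3:5  h4:3  h5:3  h6:2  h7:0  h8:0 → peak 8
Activity 2@6: h1:8  h2:8  h3:5  h4:3  h5:1  h6:2  h7:2  h8:0 → peak 8
Activity 2@7: h1:8  h2:8  h3:5  h4:3  h5:1  h6:0  h7:2  h8:2 → peak 8
Best is Activity 2@3, peak 8.

8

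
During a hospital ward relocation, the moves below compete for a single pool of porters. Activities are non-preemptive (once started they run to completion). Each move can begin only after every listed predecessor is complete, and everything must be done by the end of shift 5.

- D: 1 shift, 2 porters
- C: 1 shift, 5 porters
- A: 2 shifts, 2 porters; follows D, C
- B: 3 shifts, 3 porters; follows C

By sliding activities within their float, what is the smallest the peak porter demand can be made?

Early-start (D@1, C@1, A@2, B@2) gives peak 7: s1:7  s2:5  s3:5  s4:3  s5:0.
Shift C→2, A→3, B→3.
Schedule D@1, C@2, A@3, B@3: s1:2  s2:5  s3:5  s4:5  s5:3 — peak 5.
No arrangement of the 17 feasible schedules does better.

5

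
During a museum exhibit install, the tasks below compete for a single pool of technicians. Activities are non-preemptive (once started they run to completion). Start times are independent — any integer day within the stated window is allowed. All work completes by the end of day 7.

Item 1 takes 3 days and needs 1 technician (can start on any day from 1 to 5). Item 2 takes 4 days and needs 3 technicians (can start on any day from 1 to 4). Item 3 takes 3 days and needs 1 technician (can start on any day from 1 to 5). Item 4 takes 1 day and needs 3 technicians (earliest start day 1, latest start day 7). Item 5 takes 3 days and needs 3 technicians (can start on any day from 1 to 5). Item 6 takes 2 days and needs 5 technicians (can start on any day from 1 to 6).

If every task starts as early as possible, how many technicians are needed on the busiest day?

16

Early-start schedule: Item 1@1, Item 2@1, Item 3@1, Item 4@1, Item 5@1, Item 6@1.
Load per day: day 1: 16, day 2: 13, day 3: 8, day 4: 3, day 5: 0, day 6: 0, day 7: 0.
Peak is 16.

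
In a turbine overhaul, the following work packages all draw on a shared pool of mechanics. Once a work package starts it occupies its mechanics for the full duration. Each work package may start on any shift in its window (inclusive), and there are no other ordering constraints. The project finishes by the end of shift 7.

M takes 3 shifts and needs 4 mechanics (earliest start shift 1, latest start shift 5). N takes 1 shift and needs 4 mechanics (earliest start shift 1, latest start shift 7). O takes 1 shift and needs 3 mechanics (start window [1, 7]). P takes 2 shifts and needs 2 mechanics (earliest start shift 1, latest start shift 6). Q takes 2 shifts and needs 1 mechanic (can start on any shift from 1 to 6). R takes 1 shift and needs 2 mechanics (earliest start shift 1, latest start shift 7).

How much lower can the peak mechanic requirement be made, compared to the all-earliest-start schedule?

12

Early-start peak: s1:16  s2:7  s3:4  s4:0  s5:0  s6:0  s7:0 ⇒ 16.
Leveled (M@1, N@4, O@5, P@6, Q@5, R@7): s1:4  s2:4  s3:4  s4:4  s5:4  s6:3  s7:4 ⇒ 4.
Reduction 16 − 4 = 12.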